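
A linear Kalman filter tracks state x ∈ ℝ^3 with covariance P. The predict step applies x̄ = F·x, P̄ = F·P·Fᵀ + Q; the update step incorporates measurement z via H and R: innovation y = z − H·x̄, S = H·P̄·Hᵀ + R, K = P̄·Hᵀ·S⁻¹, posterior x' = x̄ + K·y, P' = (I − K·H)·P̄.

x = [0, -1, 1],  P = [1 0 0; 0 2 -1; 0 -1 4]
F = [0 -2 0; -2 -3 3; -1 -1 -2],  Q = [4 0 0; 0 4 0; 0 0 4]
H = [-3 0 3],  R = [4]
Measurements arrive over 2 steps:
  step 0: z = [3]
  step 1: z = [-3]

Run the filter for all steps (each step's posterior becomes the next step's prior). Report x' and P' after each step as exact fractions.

step 0: x' = [134/283, 366/283, 401/283], P' = [2100/283 1098/283 2052/283; 1098/283 10319/283 950/283; 2052/283 950/283 2128/283]
step 1: x' = [-738354/229795, -77264/45959, -969297/229795], P' = [26522172/229795 7050708/45959 26459076/229795; 7050708/45959 10179836/45959 7028448/45959; 26459076/229795 7028448/45959 26497608/229795]

step 0: x̄ = F·x = [2, 6, -1]
step 0: P̄ = F·P·Fᵀ + Q = [12 18 0; 18 80 -19; 0 -19 19]
step 0: y = z − H·x̄ = [12]
step 0: S = H·P̄·Hᵀ + R = [283]
step 0: K = P̄·Hᵀ·S⁻¹ = [-36/283; -111/283; 57/283]
step 0: x' = x̄ + K·y = [134/283, 366/283, 401/283]
step 0: P' = (I − K·H)·P̄ = [2100/283 1098/283 2052/283; 1098/283 10319/283 950/283; 2052/283 950/283 2128/283]
step 1: x̄ = F·x = [-732/283, -163/283, -1302/283]
step 1: P̄ = F·P·Fᵀ + Q = [42408/283 60606/283 26634/283; 60606/283 93007/283 32781/283; 26634/283 32781/283 36267/283]
step 1: y = z − H·x̄ = [861/283]
step 1: S = H·P̄·Hᵀ + R = [229795/283]
step 1: K = P̄·Hᵀ·S⁻¹ = [-47322/229795; -16695/45959; 28899/229795]
step 1: x' = x̄ + K·y = [-738354/229795, -77264/45959, -969297/229795]
step 1: P' = (I − K·H)·P̄ = [26522172/229795 7050708/45959 26459076/229795; 7050708/45959 10179836/45959 7028448/45959; 26459076/229795 7028448/45959 26497608/229795]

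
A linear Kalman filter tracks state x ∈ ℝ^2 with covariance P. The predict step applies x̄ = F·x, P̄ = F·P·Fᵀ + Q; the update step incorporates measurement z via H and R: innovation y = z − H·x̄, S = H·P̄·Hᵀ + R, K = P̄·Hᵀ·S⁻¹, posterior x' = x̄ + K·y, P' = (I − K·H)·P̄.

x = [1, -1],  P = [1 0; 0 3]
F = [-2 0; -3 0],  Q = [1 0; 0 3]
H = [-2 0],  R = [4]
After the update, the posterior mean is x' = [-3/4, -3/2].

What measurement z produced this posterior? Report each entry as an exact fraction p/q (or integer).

x̄ = F·x = [-2, -3]
P̄ = F·P·Fᵀ + Q = [5 6; 6 12]
S = H·P̄·Hᵀ + R = [24]
K = P̄·Hᵀ·S⁻¹ = [-5/12; -1/2]
x' − x̄ = [5/4, 3/2] = K·y
y = (KᵀK)⁻¹·Kᵀ·(x' − x̄) = [-3]
z = y + H·x̄ = [-3] + [4] = [1]

z = [1]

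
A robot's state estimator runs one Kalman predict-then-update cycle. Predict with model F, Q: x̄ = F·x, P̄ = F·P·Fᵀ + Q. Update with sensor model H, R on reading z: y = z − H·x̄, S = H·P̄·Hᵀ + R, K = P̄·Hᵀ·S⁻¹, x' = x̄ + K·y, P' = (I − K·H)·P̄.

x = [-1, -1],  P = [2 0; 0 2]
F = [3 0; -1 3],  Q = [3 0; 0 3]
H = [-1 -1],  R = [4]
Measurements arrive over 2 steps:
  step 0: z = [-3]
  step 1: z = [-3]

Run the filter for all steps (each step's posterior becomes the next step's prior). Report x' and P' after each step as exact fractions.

step 0: x' = [1/3, 16/9], P' = [59/4 -157/12; -157/12 539/36]
step 1: x' = [502/187, 107/187], P' = [22629/187 -23049/187; -23049/187 24153/187]

step 0: x̄ = F·x = [-3, -2]
step 0: P̄ = F·P·Fᵀ + Q = [21 -6; -6 23]
step 0: y = z − H·x̄ = [-8]
step 0: S = H·P̄·Hᵀ + R = [36]
step 0: K = P̄·Hᵀ·S⁻¹ = [-5/12; -17/36]
step 0: x' = x̄ + K·y = [1/3, 16/9]
step 0: P' = (I − K·H)·P̄ = [59/4 -157/12; -157/12 539/36]
step 1: x̄ = F·x = [1, 5]
step 1: P̄ = F·P·Fᵀ + Q = [543/4 -162; -162 231]
step 1: y = z − H·x̄ = [3]
step 1: S = H·P̄·Hᵀ + R = [187/4]
step 1: K = P̄·Hᵀ·S⁻¹ = [105/187; -276/187]
step 1: x' = x̄ + K·y = [502/187, 107/187]
step 1: P' = (I − K·H)·P̄ = [22629/187 -23049/187; -23049/187 24153/187]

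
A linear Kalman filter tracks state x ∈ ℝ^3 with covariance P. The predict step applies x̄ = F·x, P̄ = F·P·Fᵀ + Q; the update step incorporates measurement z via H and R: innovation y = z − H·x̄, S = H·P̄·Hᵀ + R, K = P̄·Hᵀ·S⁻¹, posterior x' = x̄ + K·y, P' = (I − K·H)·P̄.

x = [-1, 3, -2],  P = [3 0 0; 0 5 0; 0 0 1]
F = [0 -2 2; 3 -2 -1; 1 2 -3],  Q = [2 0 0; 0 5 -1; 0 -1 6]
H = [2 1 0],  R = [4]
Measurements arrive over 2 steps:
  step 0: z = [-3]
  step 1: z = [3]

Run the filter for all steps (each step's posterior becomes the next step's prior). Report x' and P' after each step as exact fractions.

step 0: x' = [-650/233, 505/233, 1099/233], P' = [1158/233 -2036/233 -1788/233; -2036/233 4428/233 3332/233; -1788/233 3332/233 5133/233]
step 1: x' = [247335/35287, -391191/35287, -6459/497], P' = [1078969/35287 -2131560/35287 -29192/497; -2131560/35287 4350580/35287 58308/497; -29192/497 58308/497 867/7]

step 0: x̄ = F·x = [-10, -7, 11]
step 0: P̄ = F·P·Fᵀ + Q = [26 18 -26; 18 53 -9; -26 -9 38]
step 0: y = z − H·x̄ = [24]
step 0: S = H·P̄·Hᵀ + R = [233]
step 0: K = P̄·Hᵀ·S⁻¹ = [70/233; 89/233; -61/233]
step 0: x' = x̄ + K·y = [-650/233, 505/233, 1099/233]
step 0: P' = (I − K·H)·P̄ = [1158/233 -2036/233 -1788/233; -2036/233 4428/233 3332/233; -1788/233 3332/233 5133/233]
step 1: x̄ = F·x = [1188/233, -4059/233, -2937/233]
step 1: P̄ = F·P·Fᵀ + Q = [12054/233 2270/233 -14694/233; 2270/233 82920/233 23992/233; -14694/233 23992/233 29065/233]
step 1: y = z − H·x̄ = [2382/233]
step 1: S = H·P̄·Hᵀ + R = [141148/233]
step 1: K = P̄·Hᵀ·S⁻¹ = [13189/70574; 21865/35287; -19/497]
step 1: x' = x̄ + K·y = [247335/35287, -391191/35287, -6459/497]
step 1: P' = (I − K·H)·P̄ = [1078969/35287 -2131560/35287 -29192/497; -2131560/35287 4350580/35287 58308/497; -29192/497 58308/497 867/7]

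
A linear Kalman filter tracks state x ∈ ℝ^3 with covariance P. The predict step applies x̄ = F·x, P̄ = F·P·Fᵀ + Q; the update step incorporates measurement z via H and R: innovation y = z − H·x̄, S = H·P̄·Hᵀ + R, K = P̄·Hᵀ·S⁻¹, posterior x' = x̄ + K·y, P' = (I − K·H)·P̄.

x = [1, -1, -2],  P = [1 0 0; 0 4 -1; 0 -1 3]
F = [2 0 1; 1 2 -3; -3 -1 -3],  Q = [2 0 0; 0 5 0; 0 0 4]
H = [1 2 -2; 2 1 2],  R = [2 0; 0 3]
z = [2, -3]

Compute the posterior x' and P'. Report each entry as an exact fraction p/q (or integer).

x̄ = F·x = [0, 5, 4]
P̄ = F·P·Fᵀ + Q = [9 -9 -14; -9 61 19; -14 19 38]
y = z − H·x̄ = [0, -16]
S = H·P̄·Hᵀ + R = [275 9; 9 180]
K = P̄·Hᵀ·S⁻¹ = [21/289 -284/2601; 1419/5491 2400/5491; -1107/5491 18893/49419]
x' = x̄ + K·y = [4544/2601, -10945/5491, -104612/49419]
P' = (I − K·H)·P̄ = [14422/2601 -1620/289 -7558/2601; -1620/289 34126/5491 17317/5491; -7558/2601 17317/5491 94015/49419]

x' = [4544/2601, -10945/5491, -104612/49419]
P' = [14422/2601 -1620/289 -7558/2601; -1620/289 34126/5491 17317/5491; -7558/2601 17317/5491 94015/49419]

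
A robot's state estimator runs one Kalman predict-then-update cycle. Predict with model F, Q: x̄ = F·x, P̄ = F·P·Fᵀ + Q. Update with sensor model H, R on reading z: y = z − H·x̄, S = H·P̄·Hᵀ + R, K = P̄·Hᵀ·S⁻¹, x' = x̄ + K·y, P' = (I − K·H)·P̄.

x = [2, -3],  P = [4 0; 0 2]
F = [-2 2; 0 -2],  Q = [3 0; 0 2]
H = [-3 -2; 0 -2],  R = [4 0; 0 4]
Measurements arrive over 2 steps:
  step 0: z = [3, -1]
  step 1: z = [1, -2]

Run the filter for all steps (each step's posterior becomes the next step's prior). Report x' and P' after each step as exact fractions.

step 0: x' = [-3631/2085, 2033/2085], P' = [1756/2085 -1268/2085; -1268/2085 1894/2085]
step 1: x' = [-690551/1110713, 765844/1110713], P' = [907276/1110713 -638052/1110713; -638052/1110713 928174/1110713]

step 0: x̄ = F·x = [-10, 6]
step 0: P̄ = F·P·Fᵀ + Q = [27 -8; -8 10]
step 0: y = z − H·x̄ = [-15, 11]
step 0: S = H·P̄·Hᵀ + R = [191 -8; -8 44]
step 0: K = P̄·Hᵀ·S⁻¹ = [-683/2085 634/2085; 4/2085 -947/2085]
step 0: x' = x̄ + K·y = [-3631/2085, 2033/2085]
step 0: P' = (I − K·H)·P̄ = [1756/2085 -1268/2085; -1268/2085 1894/2085]
step 1: x̄ = F·x = [3776/695, -4066/2085]
step 1: P̄ = F·P·Fᵀ + Q = [10333/695 -4216/695; -4216/695 11746/2085]
step 1: y = z − H·x̄ = [27937/2085, -12302/2085]
step 1: S = H·P̄·Hᵀ + R = [182539/2085 -28904/2085; -28904/2085 55324/2085]
step 1: K = P̄·Hᵀ·S⁻¹ = [-361431/1110713 319026/1110713; 14452/1110713 -464087/1110713]
step 1: x' = x̄ + K·y = [-690551/1110713, 765844/1110713]
step 1: P' = (I − K·H)·P̄ = [907276/1110713 -638052/1110713; -638052/1110713 928174/1110713]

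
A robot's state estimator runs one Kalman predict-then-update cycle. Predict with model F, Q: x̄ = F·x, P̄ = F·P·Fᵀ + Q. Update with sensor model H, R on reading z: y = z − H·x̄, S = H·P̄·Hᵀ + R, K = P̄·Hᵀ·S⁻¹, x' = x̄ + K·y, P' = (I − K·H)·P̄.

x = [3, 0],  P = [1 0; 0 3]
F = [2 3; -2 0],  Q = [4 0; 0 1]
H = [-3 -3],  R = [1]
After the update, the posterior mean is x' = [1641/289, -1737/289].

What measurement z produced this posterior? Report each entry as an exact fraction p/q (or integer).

z = [1]

x̄ = F·x = [6, -6]
P̄ = F·P·Fᵀ + Q = [35 -4; -4 5]
S = H·P̄·Hᵀ + R = [289]
K = P̄·Hᵀ·S⁻¹ = [-93/289; -3/289]
x' − x̄ = [-93/289, -3/289] = K·y
y = (KᵀK)⁻¹·Kᵀ·(x' − x̄) = [1]
z = y + H·x̄ = [1] + [0] = [1]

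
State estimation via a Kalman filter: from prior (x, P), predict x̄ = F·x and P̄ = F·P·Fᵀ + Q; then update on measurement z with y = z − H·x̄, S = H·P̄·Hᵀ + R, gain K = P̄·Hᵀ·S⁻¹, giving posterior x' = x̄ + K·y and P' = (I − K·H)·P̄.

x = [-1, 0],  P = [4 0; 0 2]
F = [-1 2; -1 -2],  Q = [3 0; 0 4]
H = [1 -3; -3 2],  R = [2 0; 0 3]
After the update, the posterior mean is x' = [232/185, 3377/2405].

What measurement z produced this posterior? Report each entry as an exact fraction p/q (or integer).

z = [-3, -1]

x̄ = F·x = [1, 1]
P̄ = F·P·Fᵀ + Q = [15 -4; -4 16]
S = H·P̄·Hᵀ + R = [185 -185; -185 250]
K = P̄·Hᵀ·S⁻¹ = [-47/185 -2/5; -972/2405 -8/65]
x' − x̄ = [47/185, 972/2405] = K·y
y = (KᵀK)⁻¹·Kᵀ·(x' − x̄) = [-1, 0]
z = y + H·x̄ = [-1, 0] + [-2, -1] = [-3, -1]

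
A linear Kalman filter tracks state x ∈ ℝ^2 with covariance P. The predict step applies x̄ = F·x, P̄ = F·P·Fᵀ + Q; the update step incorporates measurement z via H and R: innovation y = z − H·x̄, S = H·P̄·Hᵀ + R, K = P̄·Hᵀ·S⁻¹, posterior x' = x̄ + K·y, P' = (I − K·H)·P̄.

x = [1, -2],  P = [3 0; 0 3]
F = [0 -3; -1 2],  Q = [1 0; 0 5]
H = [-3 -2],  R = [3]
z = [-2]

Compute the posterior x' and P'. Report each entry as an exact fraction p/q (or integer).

x̄ = F·x = [6, -5]
P̄ = F·P·Fᵀ + Q = [28 -18; -18 20]
y = z − H·x̄ = [6]
S = H·P̄·Hᵀ + R = [119]
K = P̄·Hᵀ·S⁻¹ = [-48/119; 2/17]
x' = x̄ + K·y = [426/119, -73/17]
P' = (I − K·H)·P̄ = [1028/119 -210/17; -210/17 312/17]

x' = [426/119, -73/17]
P' = [1028/119 -210/17; -210/17 312/17]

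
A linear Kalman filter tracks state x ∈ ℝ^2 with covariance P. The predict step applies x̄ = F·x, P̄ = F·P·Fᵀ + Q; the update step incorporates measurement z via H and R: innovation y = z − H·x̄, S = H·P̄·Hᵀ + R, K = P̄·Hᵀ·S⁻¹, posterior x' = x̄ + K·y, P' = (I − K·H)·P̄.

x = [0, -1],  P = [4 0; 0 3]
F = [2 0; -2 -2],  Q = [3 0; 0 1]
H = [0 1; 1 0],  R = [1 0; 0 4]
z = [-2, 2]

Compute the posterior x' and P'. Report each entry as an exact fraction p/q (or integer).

x̄ = F·x = [0, 2]
P̄ = F·P·Fᵀ + Q = [19 -16; -16 29]
y = z − H·x̄ = [-4, 2]
S = H·P̄·Hᵀ + R = [30 -16; -16 23]
K = P̄·Hᵀ·S⁻¹ = [-32/217 157/217; 411/434 -8/217]
x' = x̄ + K·y = [442/217, -404/217]
P' = (I − K·H)·P̄ = [628/217 -32/217; -32/217 411/434]

x' = [442/217, -404/217]
P' = [628/217 -32/217; -32/217 411/434]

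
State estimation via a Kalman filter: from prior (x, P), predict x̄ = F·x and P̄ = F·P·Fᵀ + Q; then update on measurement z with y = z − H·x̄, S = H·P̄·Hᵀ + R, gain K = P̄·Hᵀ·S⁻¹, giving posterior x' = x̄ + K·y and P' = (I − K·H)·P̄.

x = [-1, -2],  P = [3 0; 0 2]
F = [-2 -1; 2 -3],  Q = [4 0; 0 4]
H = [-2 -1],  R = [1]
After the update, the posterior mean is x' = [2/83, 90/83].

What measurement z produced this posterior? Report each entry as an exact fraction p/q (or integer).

z = [-1]

x̄ = F·x = [4, 4]
P̄ = F·P·Fᵀ + Q = [18 -6; -6 34]
S = H·P̄·Hᵀ + R = [83]
K = P̄·Hᵀ·S⁻¹ = [-30/83; -22/83]
x' − x̄ = [-330/83, -242/83] = K·y
y = (KᵀK)⁻¹·Kᵀ·(x' − x̄) = [11]
z = y + H·x̄ = [11] + [-12] = [-1]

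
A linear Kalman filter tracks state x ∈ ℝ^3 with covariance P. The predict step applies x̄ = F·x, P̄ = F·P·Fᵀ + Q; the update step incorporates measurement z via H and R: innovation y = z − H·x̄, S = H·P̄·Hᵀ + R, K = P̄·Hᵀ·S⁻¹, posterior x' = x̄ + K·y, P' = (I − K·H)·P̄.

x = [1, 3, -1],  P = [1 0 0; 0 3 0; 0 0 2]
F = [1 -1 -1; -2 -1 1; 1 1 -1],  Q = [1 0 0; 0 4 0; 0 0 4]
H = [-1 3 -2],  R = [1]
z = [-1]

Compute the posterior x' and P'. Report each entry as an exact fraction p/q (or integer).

x' = [-103/51, -42/85, 209/255]
P' = [337/51 19/17 -82/51; 19/17 133/85 143/85; -82/51 143/85 869/255]

x̄ = F·x = [-1, -6, 5]
P̄ = F·P·Fᵀ + Q = [7 -1 0; -1 13 -7; 0 -7 10]
y = z − H·x̄ = [26]
S = H·P̄·Hᵀ + R = [255]
K = P̄·Hᵀ·S⁻¹ = [-2/51; 18/85; -41/255]
x' = x̄ + K·y = [-103/51, -42/85, 209/255]
P' = (I − K·H)·P̄ = [337/51 19/17 -82/51; 19/17 133/85 143/85; -82/51 143/85 869/255]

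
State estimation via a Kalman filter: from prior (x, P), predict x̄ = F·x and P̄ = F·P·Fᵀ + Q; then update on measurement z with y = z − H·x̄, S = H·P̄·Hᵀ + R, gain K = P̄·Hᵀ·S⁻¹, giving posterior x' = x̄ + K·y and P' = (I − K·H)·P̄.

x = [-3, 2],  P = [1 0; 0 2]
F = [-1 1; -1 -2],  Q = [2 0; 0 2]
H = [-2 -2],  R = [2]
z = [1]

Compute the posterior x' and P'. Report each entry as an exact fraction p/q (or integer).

x' = [29/7, -31/7]
P' = [97/21 -95/21; -95/21 103/21]

x̄ = F·x = [5, -1]
P̄ = F·P·Fᵀ + Q = [5 -3; -3 11]
y = z − H·x̄ = [9]
S = H·P̄·Hᵀ + R = [42]
K = P̄·Hᵀ·S⁻¹ = [-2/21; -8/21]
x' = x̄ + K·y = [29/7, -31/7]
P' = (I − K·H)·P̄ = [97/21 -95/21; -95/21 103/21]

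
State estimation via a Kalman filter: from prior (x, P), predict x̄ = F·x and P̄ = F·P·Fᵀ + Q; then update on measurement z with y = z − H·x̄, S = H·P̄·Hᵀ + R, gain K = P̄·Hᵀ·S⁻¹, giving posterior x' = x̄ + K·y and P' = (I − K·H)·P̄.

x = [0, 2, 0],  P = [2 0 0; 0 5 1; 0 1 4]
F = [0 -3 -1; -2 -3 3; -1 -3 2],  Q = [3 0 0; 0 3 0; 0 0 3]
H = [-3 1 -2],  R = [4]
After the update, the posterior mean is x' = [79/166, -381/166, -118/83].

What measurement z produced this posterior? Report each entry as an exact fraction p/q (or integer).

z = [-1]

x̄ = F·x = [-6, -6, -6]
P̄ = F·P·Fᵀ + Q = [58 27 34; 27 74 58; 34 58 54]
S = H·P̄·Hᵀ + R = [830]
K = P̄·Hᵀ·S⁻¹ = [-43/166; -123/830; -76/415]
x' − x̄ = [1075/166, 615/166, 380/83] = K·y
y = (KᵀK)⁻¹·Kᵀ·(x' − x̄) = [-25]
z = y + H·x̄ = [-25] + [24] = [-1]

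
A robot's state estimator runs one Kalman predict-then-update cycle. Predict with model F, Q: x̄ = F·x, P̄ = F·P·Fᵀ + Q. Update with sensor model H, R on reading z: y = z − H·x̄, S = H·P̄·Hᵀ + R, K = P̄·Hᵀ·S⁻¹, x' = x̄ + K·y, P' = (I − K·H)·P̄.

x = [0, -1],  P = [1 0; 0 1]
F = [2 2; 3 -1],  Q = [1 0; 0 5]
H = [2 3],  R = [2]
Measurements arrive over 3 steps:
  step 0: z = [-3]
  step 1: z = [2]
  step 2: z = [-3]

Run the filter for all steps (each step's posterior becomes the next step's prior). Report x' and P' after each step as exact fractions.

step 0: x' = [-502/221, 115/221], P' = [1089/221 -706/221; -706/221 506/221]
step 1: x' = [-155714/88731, 160679/88731], P' = [156383/88731 -100922/88731; -100922/88731 84728/88731]
step 2: x' = [2645960/2367897, -12661846/7103691], P' = [1397971/789299 -2707772/2367897; -2707772/2367897 6807943/7103691]

step 0: x̄ = F·x = [-2, 1]
step 0: P̄ = F·P·Fᵀ + Q = [9 4; 4 15]
step 0: y = z − H·x̄ = [-2]
step 0: S = H·P̄·Hᵀ + R = [221]
step 0: K = P̄·Hᵀ·S⁻¹ = [30/221; 53/221]
step 0: x' = x̄ + K·y = [-502/221, 115/221]
step 0: P' = (I − K·H)·P̄ = [1089/221 -706/221; -706/221 506/221]
step 1: x̄ = F·x = [-774/221, -1621/221]
step 1: P̄ = F·P·Fᵀ + Q = [953/221 2698/221; 2698/221 15648/221]
step 1: y = z − H·x̄ = [6853/221]
step 1: S = H·P̄·Hᵀ + R = [177462/221]
step 1: K = P̄·Hᵀ·S⁻¹ = [5000/88731; 26170/88731]
step 1: x' = x̄ + K·y = [-155714/88731, 160679/88731]
step 1: P' = (I − K·H)·P̄ = [156383/88731 -100922/88731; -100922/88731 84728/88731]
step 2: x̄ = F·x = [3310/29577, -627821/88731]
step 2: P̄ = F·P·Fᵀ + Q = [27311/9859 121718/29577; 121718/29577 2541362/88731]
step 2: y = z − H·x̄ = [177490/9859]
step 2: S = H·P̄·Hᵀ + R = [3157196/9859]
step 2: K = P̄·Hᵀ·S⁻¹ = [44085/789299; 464133/1578598]
step 2: x' = x̄ + K·y = [2645960/2367897, -12661846/7103691]
step 2: P' = (I − K·H)·P̄ = [1397971/789299 -2707772/2367897; -2707772/2367897 6807943/7103691]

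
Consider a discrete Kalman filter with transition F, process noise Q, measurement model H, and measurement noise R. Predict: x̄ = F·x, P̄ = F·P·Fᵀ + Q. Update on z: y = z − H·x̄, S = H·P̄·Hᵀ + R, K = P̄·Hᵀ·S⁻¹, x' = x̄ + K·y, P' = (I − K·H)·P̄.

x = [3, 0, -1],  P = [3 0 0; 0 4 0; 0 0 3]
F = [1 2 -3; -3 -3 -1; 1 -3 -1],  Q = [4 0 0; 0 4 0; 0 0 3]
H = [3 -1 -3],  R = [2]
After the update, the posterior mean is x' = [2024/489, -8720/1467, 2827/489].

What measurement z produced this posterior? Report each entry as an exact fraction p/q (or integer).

x̄ = F·x = [6, -8, 4]
P̄ = F·P·Fᵀ + Q = [50 -24 -12; -24 70 30; -12 30 45]
S = H·P̄·Hᵀ + R = [1467]
K = P̄·Hᵀ·S⁻¹ = [70/489; -232/1467; -67/489]
x' − x̄ = [-910/489, 3016/1467, 871/489] = K·y
y = (KᵀK)⁻¹·Kᵀ·(x' − x̄) = [-13]
z = y + H·x̄ = [-13] + [14] = [1]

z = [1]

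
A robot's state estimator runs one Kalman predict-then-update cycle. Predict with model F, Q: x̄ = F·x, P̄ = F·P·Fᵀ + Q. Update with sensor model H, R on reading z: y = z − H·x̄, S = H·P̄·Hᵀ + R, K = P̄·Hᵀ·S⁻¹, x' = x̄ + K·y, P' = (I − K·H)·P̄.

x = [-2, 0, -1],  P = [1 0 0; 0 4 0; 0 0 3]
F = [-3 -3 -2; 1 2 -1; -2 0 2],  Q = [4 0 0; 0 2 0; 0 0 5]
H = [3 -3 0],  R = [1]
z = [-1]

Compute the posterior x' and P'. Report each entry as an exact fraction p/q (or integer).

x̄ = F·x = [8, -1, 2]
P̄ = F·P·Fᵀ + Q = [61 -21 -6; -21 22 -8; -6 -8 21]
y = z − H·x̄ = [-28]
S = H·P̄·Hᵀ + R = [1126]
K = P̄·Hᵀ·S⁻¹ = [123/563; -129/1126; 3/563]
x' = x̄ + K·y = [1060/563, 1243/563, 1042/563]
P' = (I − K·H)·P̄ = [4085/563 4044/563 -4116/563; 4044/563 8131/1126 -4117/563; -4116/563 -4117/563 11805/563]

x' = [1060/563, 1243/563, 1042/563]
P' = [4085/563 4044/563 -4116/563; 4044/563 8131/1126 -4117/563; -4116/563 -4117/563 11805/563]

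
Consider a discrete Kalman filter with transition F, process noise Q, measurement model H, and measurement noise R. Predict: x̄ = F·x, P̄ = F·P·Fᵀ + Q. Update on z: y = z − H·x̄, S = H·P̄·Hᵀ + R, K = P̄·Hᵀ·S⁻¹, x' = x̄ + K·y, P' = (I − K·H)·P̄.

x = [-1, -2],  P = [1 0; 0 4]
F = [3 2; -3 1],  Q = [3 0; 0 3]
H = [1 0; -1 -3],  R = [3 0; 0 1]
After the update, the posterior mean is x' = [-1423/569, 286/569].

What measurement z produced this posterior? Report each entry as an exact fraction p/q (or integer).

x̄ = F·x = [-7, 1]
P̄ = F·P·Fᵀ + Q = [28 -1; -1 16]
S = H·P̄·Hᵀ + R = [31 -25; -25 167]
K = P̄·Hᵀ·S⁻¹ = [4051/4552 -75/4552; -671/2276 -741/2276]
x' − x̄ = [2560/569, -283/569] = K·y
y = (KᵀK)⁻¹·Kᵀ·(x' − x̄) = [5, -3]
z = y + H·x̄ = [5, -3] + [-7, 4] = [-2, 1]

z = [-2, 1]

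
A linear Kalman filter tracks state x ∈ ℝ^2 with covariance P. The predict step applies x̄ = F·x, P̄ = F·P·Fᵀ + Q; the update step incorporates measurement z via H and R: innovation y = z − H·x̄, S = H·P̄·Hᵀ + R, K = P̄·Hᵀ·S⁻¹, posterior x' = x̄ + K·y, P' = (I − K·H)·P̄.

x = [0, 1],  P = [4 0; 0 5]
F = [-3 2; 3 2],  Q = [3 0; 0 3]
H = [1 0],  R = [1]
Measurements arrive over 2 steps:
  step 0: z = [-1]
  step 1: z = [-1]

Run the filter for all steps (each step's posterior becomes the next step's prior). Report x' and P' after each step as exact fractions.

step 0: x̄ = F·x = [2, 2]
step 0: P̄ = F·P·Fᵀ + Q = [59 -16; -16 59]
step 0: y = z − H·x̄ = [-3]
step 0: S = H·P̄·Hᵀ + R = [60]
step 0: K = P̄·Hᵀ·S⁻¹ = [59/60; -4/15]
step 0: x' = x̄ + K·y = [-19/20, 14/5]
step 0: P' = (I − K·H)·P̄ = [59/60 -4/15; -4/15 821/15]
step 1: x̄ = F·x = [169/20, 11/4]
step 1: P̄ = F·P·Fᵀ + Q = [14039/60 2521/12; 2521/12 2731/12]
step 1: y = z − H·x̄ = [-189/20]
step 1: S = H·P̄·Hᵀ + R = [14099/60]
step 1: K = P̄·Hᵀ·S⁻¹ = [14039/14099; 12605/14099]
step 1: x' = x̄ + K·y = [-13532/14099, -80345/14099]
step 1: P' = (I − K·H)·P̄ = [14039/14099 12605/14099; 12605/14099 560597/14099]

step 0: x' = [-19/20, 14/5], P' = [59/60 -4/15; -4/15 821/15]
step 1: x' = [-13532/14099, -80345/14099], P' = [14039/14099 12605/14099; 12605/14099 560597/14099]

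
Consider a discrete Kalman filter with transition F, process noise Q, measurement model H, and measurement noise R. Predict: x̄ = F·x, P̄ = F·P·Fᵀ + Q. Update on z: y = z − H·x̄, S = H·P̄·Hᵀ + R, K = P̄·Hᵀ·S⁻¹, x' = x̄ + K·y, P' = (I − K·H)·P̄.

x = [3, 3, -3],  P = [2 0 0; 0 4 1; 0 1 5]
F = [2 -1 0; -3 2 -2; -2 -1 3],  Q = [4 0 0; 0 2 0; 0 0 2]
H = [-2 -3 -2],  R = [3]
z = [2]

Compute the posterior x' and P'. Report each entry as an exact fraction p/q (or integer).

x' = [-15/223, 2037/223, -3292/223]
P' = [2272/223 -1422/223 -193/223; -1422/223 5520/223 -6750/223; -193/223 -6750/223 10375/223]

x̄ = F·x = [3, 3, -18]
P̄ = F·P·Fᵀ + Q = [16 -18 -7; -18 48 -18; -7 -18 53]
y = z − H·x̄ = [-19]
S = H·P̄·Hᵀ + R = [223]
K = P̄·Hᵀ·S⁻¹ = [36/223; -72/223; -38/223]
x' = x̄ + K·y = [-15/223, 2037/223, -3292/223]
P' = (I − K·H)·P̄ = [2272/223 -1422/223 -193/223; -1422/223 5520/223 -6750/223; -193/223 -6750/223 10375/223]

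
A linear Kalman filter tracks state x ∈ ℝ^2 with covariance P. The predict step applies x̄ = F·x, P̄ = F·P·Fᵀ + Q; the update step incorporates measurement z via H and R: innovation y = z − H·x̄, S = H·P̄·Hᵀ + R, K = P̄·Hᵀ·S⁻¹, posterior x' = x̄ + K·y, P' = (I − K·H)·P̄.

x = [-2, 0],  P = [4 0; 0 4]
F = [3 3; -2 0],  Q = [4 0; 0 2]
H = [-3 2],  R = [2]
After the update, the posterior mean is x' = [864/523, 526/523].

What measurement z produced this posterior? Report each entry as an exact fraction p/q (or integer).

x̄ = F·x = [-6, 4]
P̄ = F·P·Fᵀ + Q = [76 -24; -24 18]
S = H·P̄·Hᵀ + R = [1046]
K = P̄·Hᵀ·S⁻¹ = [-138/523; 54/523]
x' − x̄ = [4002/523, -1566/523] = K·y
y = (KᵀK)⁻¹·Kᵀ·(x' − x̄) = [-29]
z = y + H·x̄ = [-29] + [26] = [-3]

z = [-3]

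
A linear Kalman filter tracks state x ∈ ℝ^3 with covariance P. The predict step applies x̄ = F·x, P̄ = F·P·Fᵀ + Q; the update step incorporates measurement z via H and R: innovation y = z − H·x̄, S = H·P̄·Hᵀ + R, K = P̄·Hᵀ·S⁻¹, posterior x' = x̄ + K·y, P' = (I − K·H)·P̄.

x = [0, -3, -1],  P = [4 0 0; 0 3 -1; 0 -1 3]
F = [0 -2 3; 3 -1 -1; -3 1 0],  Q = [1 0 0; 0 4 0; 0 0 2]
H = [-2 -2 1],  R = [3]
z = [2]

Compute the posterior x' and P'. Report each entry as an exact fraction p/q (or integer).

x' = [-271/600, 41/300, 51/40]
P' = [19319/600 -7249/300 621/40; -7249/300 2879/150 -211/20; 621/40 -211/20 85/8]

x̄ = F·x = [3, 4, -3]
P̄ = F·P·Fᵀ + Q = [52 -2 -9; -2 44 -38; -9 -38 41]
y = z − H·x̄ = [19]
S = H·P̄·Hᵀ + R = [600]
K = P̄·Hᵀ·S⁻¹ = [-109/600; -61/300; 9/40]
x' = x̄ + K·y = [-271/600, 41/300, 51/40]
P' = (I − K·H)·P̄ = [19319/600 -7249/300 621/40; -7249/300 2879/150 -211/20; 621/40 -211/20 85/8]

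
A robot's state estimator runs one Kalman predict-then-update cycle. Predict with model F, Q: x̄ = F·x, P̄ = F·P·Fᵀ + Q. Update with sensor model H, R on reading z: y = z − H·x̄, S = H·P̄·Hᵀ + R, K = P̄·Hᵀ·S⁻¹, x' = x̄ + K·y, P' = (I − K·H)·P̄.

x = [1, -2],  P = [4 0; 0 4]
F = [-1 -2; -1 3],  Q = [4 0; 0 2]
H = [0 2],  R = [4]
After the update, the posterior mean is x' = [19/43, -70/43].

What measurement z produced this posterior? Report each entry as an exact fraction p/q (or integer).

x̄ = F·x = [3, -7]
P̄ = F·P·Fᵀ + Q = [24 -20; -20 42]
S = H·P̄·Hᵀ + R = [172]
K = P̄·Hᵀ·S⁻¹ = [-10/43; 21/43]
x' − x̄ = [-110/43, 231/43] = K·y
y = (KᵀK)⁻¹·Kᵀ·(x' − x̄) = [11]
z = y + H·x̄ = [11] + [-14] = [-3]

z = [-3]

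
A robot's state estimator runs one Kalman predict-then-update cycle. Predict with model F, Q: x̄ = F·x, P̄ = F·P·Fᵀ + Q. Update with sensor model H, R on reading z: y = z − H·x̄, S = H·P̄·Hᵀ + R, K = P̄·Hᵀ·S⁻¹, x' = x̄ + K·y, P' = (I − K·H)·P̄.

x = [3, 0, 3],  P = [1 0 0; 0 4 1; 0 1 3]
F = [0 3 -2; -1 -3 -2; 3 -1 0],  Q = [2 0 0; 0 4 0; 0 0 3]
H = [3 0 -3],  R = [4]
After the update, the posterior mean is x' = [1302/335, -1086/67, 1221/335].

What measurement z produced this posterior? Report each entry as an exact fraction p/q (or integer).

x̄ = F·x = [-6, -9, 9]
P̄ = F·P·Fᵀ + Q = [38 -24 -10; -24 65 11; -10 11 16]
S = H·P̄·Hᵀ + R = [670]
K = P̄·Hᵀ·S⁻¹ = [72/335; -21/134; -39/335]
x' − x̄ = [3312/335, -483/67, -1794/335] = K·y
y = (KᵀK)⁻¹·Kᵀ·(x' − x̄) = [46]
z = y + H·x̄ = [46] + [-45] = [1]

z = [1]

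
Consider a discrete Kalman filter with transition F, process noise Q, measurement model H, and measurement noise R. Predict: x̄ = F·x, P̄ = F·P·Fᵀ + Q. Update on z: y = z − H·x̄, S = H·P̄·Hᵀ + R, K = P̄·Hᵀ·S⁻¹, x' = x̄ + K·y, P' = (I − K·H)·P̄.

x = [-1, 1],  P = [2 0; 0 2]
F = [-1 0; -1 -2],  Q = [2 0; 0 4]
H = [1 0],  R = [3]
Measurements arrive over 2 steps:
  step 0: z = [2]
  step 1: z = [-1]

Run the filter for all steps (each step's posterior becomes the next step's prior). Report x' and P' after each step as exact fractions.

step 0: x' = [11/7, -5/7], P' = [12/7 6/7; 6/7 94/7]
step 1: x' = [-59/47, 7/47], P' = [78/47 72/47; 72/47 2872/47]

step 0: x̄ = F·x = [1, -1]
step 0: P̄ = F·P·Fᵀ + Q = [4 2; 2 14]
step 0: y = z − H·x̄ = [1]
step 0: S = H·P̄·Hᵀ + R = [7]
step 0: K = P̄·Hᵀ·S⁻¹ = [4/7; 2/7]
step 0: x' = x̄ + K·y = [11/7, -5/7]
step 0: P' = (I − K·H)·P̄ = [12/7 6/7; 6/7 94/7]
step 1: x̄ = F·x = [-11/7, -1/7]
step 1: P̄ = F·P·Fᵀ + Q = [26/7 24/7; 24/7 440/7]
step 1: y = z − H·x̄ = [4/7]
step 1: S = H·P̄·Hᵀ + R = [47/7]
step 1: K = P̄·Hᵀ·S⁻¹ = [26/47; 24/47]
step 1: x' = x̄ + K·y = [-59/47, 7/47]
step 1: P' = (I − K·H)·P̄ = [78/47 72/47; 72/47 2872/47]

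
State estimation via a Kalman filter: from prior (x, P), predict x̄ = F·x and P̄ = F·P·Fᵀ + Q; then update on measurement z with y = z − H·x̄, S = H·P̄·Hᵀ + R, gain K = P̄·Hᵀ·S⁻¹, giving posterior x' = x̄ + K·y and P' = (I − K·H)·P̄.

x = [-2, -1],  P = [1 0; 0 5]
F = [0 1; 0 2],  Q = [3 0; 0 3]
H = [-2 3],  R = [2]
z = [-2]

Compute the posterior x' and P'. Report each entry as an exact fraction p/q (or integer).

x̄ = F·x = [-1, -2]
P̄ = F·P·Fᵀ + Q = [8 10; 10 23]
y = z − H·x̄ = [2]
S = H·P̄·Hᵀ + R = [121]
K = P̄·Hᵀ·S⁻¹ = [14/121; 49/121]
x' = x̄ + K·y = [-93/121, -144/121]
P' = (I − K·H)·P̄ = [772/121 524/121; 524/121 382/121]

x' = [-93/121, -144/121]
P' = [772/121 524/121; 524/121 382/121]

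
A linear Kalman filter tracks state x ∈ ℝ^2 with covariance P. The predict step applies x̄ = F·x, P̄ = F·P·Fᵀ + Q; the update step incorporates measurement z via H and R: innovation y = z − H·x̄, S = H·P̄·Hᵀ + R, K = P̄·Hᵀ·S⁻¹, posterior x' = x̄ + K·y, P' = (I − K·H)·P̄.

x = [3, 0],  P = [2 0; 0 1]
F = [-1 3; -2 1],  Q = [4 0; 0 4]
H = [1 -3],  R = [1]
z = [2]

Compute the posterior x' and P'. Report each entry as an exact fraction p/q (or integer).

x̄ = F·x = [-3, -6]
P̄ = F·P·Fᵀ + Q = [15 7; 7 13]
y = z − H·x̄ = [-13]
S = H·P̄·Hᵀ + R = [91]
K = P̄·Hᵀ·S⁻¹ = [-6/91; -32/91]
x' = x̄ + K·y = [-15/7, -10/7]
P' = (I − K·H)·P̄ = [1329/91 445/91; 445/91 159/91]

x' = [-15/7, -10/7]
P' = [1329/91 445/91; 445/91 159/91]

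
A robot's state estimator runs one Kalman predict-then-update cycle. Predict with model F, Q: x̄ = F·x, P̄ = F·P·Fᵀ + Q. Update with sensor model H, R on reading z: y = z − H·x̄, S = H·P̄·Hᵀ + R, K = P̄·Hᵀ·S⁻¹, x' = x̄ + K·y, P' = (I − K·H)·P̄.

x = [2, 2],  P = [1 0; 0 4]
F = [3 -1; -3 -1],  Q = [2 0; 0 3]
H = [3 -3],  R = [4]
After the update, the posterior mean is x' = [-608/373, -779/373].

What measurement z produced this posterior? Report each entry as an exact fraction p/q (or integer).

x̄ = F·x = [4, -8]
P̄ = F·P·Fᵀ + Q = [15 -5; -5 16]
S = H·P̄·Hᵀ + R = [373]
K = P̄·Hᵀ·S⁻¹ = [60/373; -63/373]
x' − x̄ = [-2100/373, 2205/373] = K·y
y = (KᵀK)⁻¹·Kᵀ·(x' − x̄) = [-35]
z = y + H·x̄ = [-35] + [36] = [1]

z = [1]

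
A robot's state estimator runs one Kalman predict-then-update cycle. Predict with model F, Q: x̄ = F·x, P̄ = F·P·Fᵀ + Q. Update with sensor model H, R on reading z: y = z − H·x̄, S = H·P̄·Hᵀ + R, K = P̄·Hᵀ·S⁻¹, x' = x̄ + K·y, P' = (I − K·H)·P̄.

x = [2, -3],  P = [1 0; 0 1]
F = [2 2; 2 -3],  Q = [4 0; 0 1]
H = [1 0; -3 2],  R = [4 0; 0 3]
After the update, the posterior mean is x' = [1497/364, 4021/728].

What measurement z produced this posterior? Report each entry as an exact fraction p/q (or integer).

x̄ = F·x = [-2, 13]
P̄ = F·P·Fᵀ + Q = [12 -2; -2 14]
S = H·P̄·Hᵀ + R = [16 -40; -40 191]
K = P̄·Hᵀ·S⁻¹ = [173/364 -10/91; 489/728 29/91]
x' − x̄ = [2225/364, -5443/728] = K·y
y = (KᵀK)⁻¹·Kᵀ·(x' − x̄) = [5, -34]
z = y + H·x̄ = [5, -34] + [-2, 32] = [3, -2]

z = [3, -2]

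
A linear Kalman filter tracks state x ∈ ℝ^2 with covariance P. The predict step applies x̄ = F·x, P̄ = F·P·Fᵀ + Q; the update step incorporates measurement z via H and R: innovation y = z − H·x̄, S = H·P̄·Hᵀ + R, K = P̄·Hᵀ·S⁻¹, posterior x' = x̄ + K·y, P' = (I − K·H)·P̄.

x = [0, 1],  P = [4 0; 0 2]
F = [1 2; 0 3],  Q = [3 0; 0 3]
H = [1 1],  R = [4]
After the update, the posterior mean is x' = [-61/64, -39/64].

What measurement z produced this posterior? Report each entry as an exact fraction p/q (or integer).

z = [-2]

x̄ = F·x = [2, 3]
P̄ = F·P·Fᵀ + Q = [15 12; 12 21]
S = H·P̄·Hᵀ + R = [64]
K = P̄·Hᵀ·S⁻¹ = [27/64; 33/64]
x' − x̄ = [-189/64, -231/64] = K·y
y = (KᵀK)⁻¹·Kᵀ·(x' − x̄) = [-7]
z = y + H·x̄ = [-7] + [5] = [-2]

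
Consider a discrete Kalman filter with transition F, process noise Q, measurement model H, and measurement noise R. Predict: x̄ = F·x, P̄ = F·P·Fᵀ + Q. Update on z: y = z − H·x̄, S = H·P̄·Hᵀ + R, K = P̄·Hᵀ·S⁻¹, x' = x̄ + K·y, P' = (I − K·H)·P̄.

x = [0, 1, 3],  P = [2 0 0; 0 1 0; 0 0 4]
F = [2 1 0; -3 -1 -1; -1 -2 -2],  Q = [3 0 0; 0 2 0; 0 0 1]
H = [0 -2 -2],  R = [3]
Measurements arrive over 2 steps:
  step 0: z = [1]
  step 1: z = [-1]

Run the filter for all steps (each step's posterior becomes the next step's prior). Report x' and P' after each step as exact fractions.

step 0: x̄ = F·x = [1, -4, -8]
step 0: P̄ = F·P·Fᵀ + Q = [12 -13 -6; -13 25 16; -6 16 23]
step 0: y = z − H·x̄ = [-23]
step 0: S = H·P̄·Hᵀ + R = [323]
step 0: K = P̄·Hᵀ·S⁻¹ = [2/17; -82/323; -78/323]
step 0: x' = x̄ + K·y = [-29/17, 594/323, -790/323]
step 0: P' = (I − K·H)·P̄ = [128/17 -57/17 54/17; -57/17 1351/323 -1228/323; 54/17 -1228/323 1345/323]
step 1: x̄ = F·x = [-508/323, 1849/323, 943/323]
step 1: P̄ = F·P·Fᵀ + Q = [7716/323 -11352/323 -3799/323; -11352/323 22432/323 7377/323; -3799/323 7377/323 3487/323]
step 1: y = z − H·x̄ = [5261/323]
step 1: S = H·P̄·Hᵀ + R = [163661/323]
step 1: K = P̄·Hᵀ·S⁻¹ = [30302/163661; -59618/163661; -21728/163661]
step 1: x' = x̄ + K·y = [236158/163661, -34183/163661, 123905/163661]
step 1: P' = (I − K·H)·P̄ = [1066864/163661 -158932/163661 113479/163661; -158932/163661 362036/163661 -272609/163661; 113479/163661 -272609/163661 305201/163661]

step 0: x' = [-29/17, 594/323, -790/323], P' = [128/17 -57/17 54/17; -57/17 1351/323 -1228/323; 54/17 -1228/323 1345/323]
step 1: x' = [236158/163661, -34183/163661, 123905/163661], P' = [1066864/163661 -158932/163661 113479/163661; -158932/163661 362036/163661 -272609/163661; 113479/163661 -272609/163661 305201/163661]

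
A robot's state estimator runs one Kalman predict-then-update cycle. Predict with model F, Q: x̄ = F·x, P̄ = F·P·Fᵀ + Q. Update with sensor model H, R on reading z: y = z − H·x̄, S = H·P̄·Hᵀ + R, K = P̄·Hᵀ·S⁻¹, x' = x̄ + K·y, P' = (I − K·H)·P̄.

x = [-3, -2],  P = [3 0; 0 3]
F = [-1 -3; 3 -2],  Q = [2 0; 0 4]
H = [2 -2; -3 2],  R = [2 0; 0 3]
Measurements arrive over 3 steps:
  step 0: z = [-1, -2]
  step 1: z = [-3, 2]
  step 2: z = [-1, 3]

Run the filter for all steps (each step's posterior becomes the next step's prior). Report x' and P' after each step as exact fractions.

step 0: x̄ = F·x = [9, -5]
step 0: P̄ = F·P·Fᵀ + Q = [32 9; 9 43]
step 0: y = z − H·x̄ = [-29, 35]
step 0: S = H·P̄·Hᵀ + R = [230 -274; -274 355]
step 0: K = P̄·Hᵀ·S⁻¹ = [-2521/3287 -2668/3287; -3987/3287 -2531/3287]
step 0: x' = x̄ + K·y = [9312/3287, 10603/3287]
step 0: P' = (I − K·H)·P̄ = [13046/3287 15567/3287; 15567/3287 19554/3287]
step 1: x̄ = F·x = [-41121/3287, 6730/3287]
step 1: P̄ = F·P·Fᵀ + Q = [289008/3287 -30783/3287; -30783/3287 21974/3287]
step 1: y = z − H·x̄ = [85841/3287, -130249/3287]
step 1: S = H·P̄·Hᵀ + R = [1496766/3287 -2129774/3287; -2129774/3287 3068225/3287]
step 1: K = P̄·Hᵀ·S⁻¹ = [-332595/1227293 -602304/1227293; -5089578/8591051 -3151241/8591051]
step 1: x' = x̄ + K·y = [-172896/1227293, 1363349/1227293]
step 1: P' = (I − K·H)·P̄ = [2472102/1227293 2804697/1227293; 2804697/1227293 24722457/8591051]
step 2: x̄ = F·x = [-3917151/1227293, -3245386/1227293]
step 2: P̄ = F·P·Fᵀ + Q = [374786203/8591051 -41009553/8591051; -41009553/8591051 53401910/8591051]
step 2: y = z − H·x̄ = [116237/1227293, -1578802/1227293]
step 2: S = H·P̄·Hᵀ + R = [2058010978/8591051 -2872420388/8591051; -2872420388/8591051 4104571256/8591051]
step 2: K = P̄·Hᵀ·S⁻¹ = [-1510214737/5716815656 -5474194457/11433631312; -3342479751/5716815656 -4037984263/11433631312]
step 2: x' = x̄ + K·y = [-3717090869/1429203914, -3209136795/1429203914]
step 2: P' = (I − K·H)·P̄ = [22463442319/11433631312 25483871793/11433631312; 25483871793/11433631312 32168831295/11433631312]

step 0: x' = [9312/3287, 10603/3287], P' = [13046/3287 15567/3287; 15567/3287 19554/3287]
step 1: x' = [-172896/1227293, 1363349/1227293], P' = [2472102/1227293 2804697/1227293; 2804697/1227293 24722457/8591051]
step 2: x' = [-3717090869/1429203914, -3209136795/1429203914], P' = [22463442319/11433631312 25483871793/11433631312; 25483871793/11433631312 32168831295/11433631312]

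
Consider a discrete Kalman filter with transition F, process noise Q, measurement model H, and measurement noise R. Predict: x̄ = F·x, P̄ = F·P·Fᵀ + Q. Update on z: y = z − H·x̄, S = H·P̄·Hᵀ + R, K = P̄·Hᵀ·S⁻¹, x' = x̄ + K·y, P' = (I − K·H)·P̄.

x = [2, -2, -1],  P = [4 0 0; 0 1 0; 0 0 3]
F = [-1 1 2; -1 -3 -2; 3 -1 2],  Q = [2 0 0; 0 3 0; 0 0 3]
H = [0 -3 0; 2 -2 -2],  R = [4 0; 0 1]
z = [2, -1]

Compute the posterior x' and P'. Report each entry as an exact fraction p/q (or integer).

x' = [302/263, -162/263, 608/263]
P' = [27243/4208 -79/1052 27197/4208; -79/1052 1951/4471 -537/1052; 27197/4208 -537/1052 30027/4208]

x̄ = F·x = [-6, 6, 6]
P̄ = F·P·Fᵀ + Q = [19 -11 -1; -11 28 -21; -1 -21 52]
y = z − H·x̄ = [20, 35]
S = H·P̄·Hᵀ + R = [256 108; 108 325]
K = P̄·Hᵀ·S⁻¹ = [237/4208 181/1052; -5853/17884 -9/4471; 1611/4208 -341/1052]
x' = x̄ + K·y = [302/263, -162/263, 608/263]
P' = (I − K·H)·P̄ = [27243/4208 -79/1052 27197/4208; -79/1052 1951/4471 -537/1052; 27197/4208 -537/1052 30027/4208]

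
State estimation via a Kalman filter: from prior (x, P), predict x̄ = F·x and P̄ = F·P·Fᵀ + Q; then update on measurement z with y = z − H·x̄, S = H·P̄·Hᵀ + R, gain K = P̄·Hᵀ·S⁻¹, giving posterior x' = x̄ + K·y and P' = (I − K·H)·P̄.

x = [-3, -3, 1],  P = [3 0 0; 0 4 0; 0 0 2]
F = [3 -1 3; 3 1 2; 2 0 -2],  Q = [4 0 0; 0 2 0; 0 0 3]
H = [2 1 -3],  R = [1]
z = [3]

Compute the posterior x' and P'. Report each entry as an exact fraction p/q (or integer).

x̄ = F·x = [-3, -10, -8]
P̄ = F·P·Fᵀ + Q = [53 35 6; 35 41 10; 6 10 23]
y = z − H·x̄ = [-5]
S = H·P̄·Hᵀ + R = [469]
K = P̄·Hᵀ·S⁻¹ = [123/469; 81/469; -47/469]
x' = x̄ + K·y = [-2022/469, -5095/469, -3517/469]
P' = (I − K·H)·P̄ = [9728/469 6452/469 8595/469; 6452/469 12668/469 8497/469; 8595/469 8497/469 8578/469]

x' = [-2022/469, -5095/469, -3517/469]
P' = [9728/469 6452/469 8595/469; 6452/469 12668/469 8497/469; 8595/469 8497/469 8578/469]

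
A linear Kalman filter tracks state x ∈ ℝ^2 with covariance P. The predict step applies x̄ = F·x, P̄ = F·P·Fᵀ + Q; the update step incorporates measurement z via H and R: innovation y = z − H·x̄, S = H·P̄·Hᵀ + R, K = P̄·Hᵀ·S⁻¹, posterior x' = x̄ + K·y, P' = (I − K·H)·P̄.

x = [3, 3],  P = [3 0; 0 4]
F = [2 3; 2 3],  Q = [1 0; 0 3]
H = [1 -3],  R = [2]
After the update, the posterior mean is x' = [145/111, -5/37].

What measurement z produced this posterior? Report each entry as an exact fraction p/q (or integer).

z = [2]

x̄ = F·x = [15, 15]
P̄ = F·P·Fᵀ + Q = [49 48; 48 51]
S = H·P̄·Hᵀ + R = [222]
K = P̄·Hᵀ·S⁻¹ = [-95/222; -35/74]
x' − x̄ = [-1520/111, -560/37] = K·y
y = (KᵀK)⁻¹·Kᵀ·(x' − x̄) = [32]
z = y + H·x̄ = [32] + [-30] = [2]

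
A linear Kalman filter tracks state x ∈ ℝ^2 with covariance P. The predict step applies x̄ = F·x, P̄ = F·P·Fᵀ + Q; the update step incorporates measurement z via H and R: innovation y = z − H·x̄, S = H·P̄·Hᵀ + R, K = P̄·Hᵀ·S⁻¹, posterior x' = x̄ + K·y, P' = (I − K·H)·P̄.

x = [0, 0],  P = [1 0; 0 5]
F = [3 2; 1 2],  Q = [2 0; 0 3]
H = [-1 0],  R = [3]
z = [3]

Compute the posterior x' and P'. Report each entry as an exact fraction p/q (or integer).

x' = [-93/34, -69/34]
P' = [93/34 69/34; 69/34 287/34]

x̄ = F·x = [0, 0]
P̄ = F·P·Fᵀ + Q = [31 23; 23 24]
y = z − H·x̄ = [3]
S = H·P̄·Hᵀ + R = [34]
K = P̄·Hᵀ·S⁻¹ = [-31/34; -23/34]
x' = x̄ + K·y = [-93/34, -69/34]
P' = (I − K·H)·P̄ = [93/34 69/34; 69/34 287/34]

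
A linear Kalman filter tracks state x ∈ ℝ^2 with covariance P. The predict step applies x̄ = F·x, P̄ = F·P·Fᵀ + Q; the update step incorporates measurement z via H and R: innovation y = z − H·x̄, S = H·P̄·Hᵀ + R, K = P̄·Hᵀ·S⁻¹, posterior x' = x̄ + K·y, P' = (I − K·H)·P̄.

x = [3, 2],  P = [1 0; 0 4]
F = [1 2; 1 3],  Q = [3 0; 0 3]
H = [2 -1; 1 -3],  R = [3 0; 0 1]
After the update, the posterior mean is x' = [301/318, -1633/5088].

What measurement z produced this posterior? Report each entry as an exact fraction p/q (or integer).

z = [2, 2]

x̄ = F·x = [7, 9]
P̄ = F·P·Fᵀ + Q = [20 25; 25 40]
S = H·P̄·Hᵀ + R = [23 -15; -15 231]
K = P̄·Hᵀ·S⁻¹ = [55/106 -65/318; 295/1696 -2035/5088]
x' − x̄ = [-1925/318, -47425/5088] = K·y
y = (KᵀK)⁻¹·Kᵀ·(x' − x̄) = [-3, 22]
z = y + H·x̄ = [-3, 22] + [5, -20] = [2, 2]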